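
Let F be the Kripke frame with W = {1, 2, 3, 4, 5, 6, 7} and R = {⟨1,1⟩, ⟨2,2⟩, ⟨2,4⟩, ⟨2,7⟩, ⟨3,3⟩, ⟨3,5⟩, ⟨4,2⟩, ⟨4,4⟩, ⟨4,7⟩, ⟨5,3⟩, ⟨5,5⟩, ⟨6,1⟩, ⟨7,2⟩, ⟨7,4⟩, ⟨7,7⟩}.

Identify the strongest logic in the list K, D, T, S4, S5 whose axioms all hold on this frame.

Serial (axiom D): yes — every world has a successor (e.g. 1 R 1).
Reflexive (axiom T): no — 6 is not related to itself.
Transitive (axiom 4): yes — every two-step R-path is closed by a direct edge.
Euclidean (axiom 5): yes — any two successors of a common world are R-related.
So F validates K, D; T would additionally require R to be reflexive. The strongest is D.

D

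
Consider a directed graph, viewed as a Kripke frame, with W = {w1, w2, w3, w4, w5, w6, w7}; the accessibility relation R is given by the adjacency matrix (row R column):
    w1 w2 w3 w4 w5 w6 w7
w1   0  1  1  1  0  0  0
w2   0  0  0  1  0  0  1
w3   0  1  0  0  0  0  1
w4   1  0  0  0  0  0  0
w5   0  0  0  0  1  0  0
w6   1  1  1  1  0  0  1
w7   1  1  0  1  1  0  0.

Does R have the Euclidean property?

Euclidean: no — w1 R w2 and w1 R w3, but not w2 R w3.

No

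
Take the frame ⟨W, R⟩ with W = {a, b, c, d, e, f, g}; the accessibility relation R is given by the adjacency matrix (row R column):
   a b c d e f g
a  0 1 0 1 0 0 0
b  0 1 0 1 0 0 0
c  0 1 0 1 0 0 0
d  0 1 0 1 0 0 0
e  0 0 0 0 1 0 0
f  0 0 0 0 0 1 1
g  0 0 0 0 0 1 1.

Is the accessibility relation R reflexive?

No

Reflexive: no — a is not related to itself.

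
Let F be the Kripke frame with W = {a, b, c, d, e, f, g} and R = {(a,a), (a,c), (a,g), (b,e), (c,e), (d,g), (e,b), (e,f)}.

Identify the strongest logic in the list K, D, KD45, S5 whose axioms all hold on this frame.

K

Serial (axiom D): no — f has no R-successor.
Euclidean (axiom 5): no — a R c and a R g, but not c R g.
Transitive (axiom 4): no — a R c and c R e, but not a R e.
Reflexive (axiom T): no — b is not related to itself.
So F validates K; D would additionally require R to be serial. The strongest is K.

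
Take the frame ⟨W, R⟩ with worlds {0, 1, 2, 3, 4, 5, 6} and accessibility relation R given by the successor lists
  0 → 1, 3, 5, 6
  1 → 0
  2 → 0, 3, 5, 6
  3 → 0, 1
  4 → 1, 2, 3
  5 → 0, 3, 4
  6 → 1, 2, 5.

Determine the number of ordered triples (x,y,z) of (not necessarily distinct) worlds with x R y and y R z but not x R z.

35

Enumerating: (0,1,0), (0,3,0), (0,5,0), (0,5,4), (0,6,2), (1,0,1), (1,0,3), (1,0,5), (1,0,6), (2,0,1), (2,3,1), (2,5,4), … and 23 more.
Total: 35.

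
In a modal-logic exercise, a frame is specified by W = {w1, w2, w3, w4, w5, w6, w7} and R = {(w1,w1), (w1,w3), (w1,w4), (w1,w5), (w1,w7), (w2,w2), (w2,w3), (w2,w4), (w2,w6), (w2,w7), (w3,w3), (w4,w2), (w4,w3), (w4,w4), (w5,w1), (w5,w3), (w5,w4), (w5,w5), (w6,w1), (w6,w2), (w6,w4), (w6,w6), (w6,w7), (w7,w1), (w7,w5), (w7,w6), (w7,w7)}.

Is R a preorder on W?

No

Reflexive: yes — every world is R-related to itself.
Transitive: no — w1 R w4 and w4 R w2, but not w1 R w2.
So R is not a preorder.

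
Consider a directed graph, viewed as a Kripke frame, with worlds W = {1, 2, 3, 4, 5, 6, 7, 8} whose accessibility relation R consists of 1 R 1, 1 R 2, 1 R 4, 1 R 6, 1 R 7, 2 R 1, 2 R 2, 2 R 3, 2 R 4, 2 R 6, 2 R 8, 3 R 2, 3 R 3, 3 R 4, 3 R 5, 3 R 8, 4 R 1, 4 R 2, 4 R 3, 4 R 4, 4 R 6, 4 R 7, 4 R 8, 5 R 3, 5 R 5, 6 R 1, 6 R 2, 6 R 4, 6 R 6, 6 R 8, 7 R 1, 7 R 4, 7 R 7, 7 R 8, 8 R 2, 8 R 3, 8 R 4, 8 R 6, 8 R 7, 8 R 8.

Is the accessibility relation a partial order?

Reflexive: yes — every world is R-related to itself.
Transitive: no — 1 R 2 and 2 R 3, but not 1 R 3.
Antisymmetric: no — 1 R 2 and 2 R 1 with 1 ≠ 2.
So R is not a partial order.

No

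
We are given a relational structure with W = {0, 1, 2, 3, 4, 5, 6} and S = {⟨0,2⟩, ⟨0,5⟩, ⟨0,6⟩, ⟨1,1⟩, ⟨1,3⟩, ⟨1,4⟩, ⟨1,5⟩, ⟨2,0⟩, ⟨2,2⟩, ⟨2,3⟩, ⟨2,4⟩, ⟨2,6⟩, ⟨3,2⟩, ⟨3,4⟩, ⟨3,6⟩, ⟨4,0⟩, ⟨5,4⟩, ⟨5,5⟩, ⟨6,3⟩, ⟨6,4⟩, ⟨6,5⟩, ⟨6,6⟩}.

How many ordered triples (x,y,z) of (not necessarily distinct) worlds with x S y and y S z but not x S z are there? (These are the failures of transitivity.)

Enumerating: (0,2,0), (0,2,3), (0,2,4), (0,5,4), (0,6,3), (0,6,4), (1,3,2), (1,3,6), (1,4,0), (2,0,5), (2,6,5), (3,2,0), … and 10 more.
Total: 22.

22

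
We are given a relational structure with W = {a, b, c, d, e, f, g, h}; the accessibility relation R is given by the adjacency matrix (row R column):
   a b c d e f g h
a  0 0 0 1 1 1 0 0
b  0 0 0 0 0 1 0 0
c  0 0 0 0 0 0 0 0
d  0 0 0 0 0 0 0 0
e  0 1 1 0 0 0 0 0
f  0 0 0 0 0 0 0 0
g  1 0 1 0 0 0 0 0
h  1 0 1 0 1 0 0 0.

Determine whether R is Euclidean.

Euclidean: no — a R d and a R e, but not d R e.

No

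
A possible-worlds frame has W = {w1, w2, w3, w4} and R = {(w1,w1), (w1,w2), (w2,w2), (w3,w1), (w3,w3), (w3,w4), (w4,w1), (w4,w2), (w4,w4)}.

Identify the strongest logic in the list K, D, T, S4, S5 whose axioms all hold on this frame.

Serial (axiom D): yes — every world has a successor (e.g. w1 R w1).
Reflexive (axiom T): yes — every world is R-related to itself.
Transitive (axiom 4): no — w3 R w1 and w1 R w2, but not w3 R w2.
Euclidean (axiom 5): no — w3 R w1 and w3 R w4, but not w1 R w4.
So F validates K, D, T; S4 would additionally require R to be transitive. The strongest is T.

T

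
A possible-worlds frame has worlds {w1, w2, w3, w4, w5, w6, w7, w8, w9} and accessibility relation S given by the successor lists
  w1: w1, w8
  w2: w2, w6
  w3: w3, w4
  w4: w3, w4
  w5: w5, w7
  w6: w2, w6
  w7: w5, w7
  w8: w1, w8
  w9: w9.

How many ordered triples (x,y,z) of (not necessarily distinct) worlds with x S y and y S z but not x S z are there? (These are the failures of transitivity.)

0

S is transitive; there are no such tuples.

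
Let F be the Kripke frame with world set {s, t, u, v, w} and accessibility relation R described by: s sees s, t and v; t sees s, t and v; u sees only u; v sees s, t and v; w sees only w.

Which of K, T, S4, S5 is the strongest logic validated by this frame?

Reflexive (axiom T): yes — every world is R-related to itself.
Transitive (axiom 4): yes — every two-step R-path is closed by a direct edge.
Euclidean (axiom 5): yes — any two successors of a common world are R-related.
So F validates K, T, S4, S5. The strongest is S5.

S5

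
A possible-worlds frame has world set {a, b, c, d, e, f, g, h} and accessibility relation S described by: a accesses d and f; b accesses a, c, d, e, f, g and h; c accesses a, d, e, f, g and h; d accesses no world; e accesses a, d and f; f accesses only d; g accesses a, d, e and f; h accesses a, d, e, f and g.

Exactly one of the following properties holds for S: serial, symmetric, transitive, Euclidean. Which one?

transitive

Serial: no — d has no S-successor.
Symmetric: no — a S d but not d S a.
Transitive: yes — every two-step S-path is closed by a direct edge.
Euclidean: no — a S d and a S f, but not d S f.
Only transitive holds.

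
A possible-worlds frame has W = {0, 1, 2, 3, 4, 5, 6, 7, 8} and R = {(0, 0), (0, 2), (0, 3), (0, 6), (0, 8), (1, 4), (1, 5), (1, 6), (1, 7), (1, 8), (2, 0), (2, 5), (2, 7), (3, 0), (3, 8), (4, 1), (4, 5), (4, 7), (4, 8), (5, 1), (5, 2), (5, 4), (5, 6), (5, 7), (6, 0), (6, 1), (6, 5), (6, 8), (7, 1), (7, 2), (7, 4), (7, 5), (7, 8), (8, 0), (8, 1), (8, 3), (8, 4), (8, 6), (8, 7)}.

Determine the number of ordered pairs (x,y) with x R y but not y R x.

R is symmetric; there are no such tuples.

0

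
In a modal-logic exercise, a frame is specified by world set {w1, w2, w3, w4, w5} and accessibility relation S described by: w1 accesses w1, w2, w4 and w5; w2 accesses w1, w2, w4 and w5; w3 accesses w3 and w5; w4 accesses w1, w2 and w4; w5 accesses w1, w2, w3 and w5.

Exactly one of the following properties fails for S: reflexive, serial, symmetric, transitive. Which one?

Reflexive: yes — every world is S-related to itself.
Serial: yes — every world has a successor (e.g. w1 S w1).
Symmetric: yes — every pair in S has its reverse in S.
Transitive: no — w1 S w5 and w5 S w3, but not w1 S w3.
Only transitive fails.

transitive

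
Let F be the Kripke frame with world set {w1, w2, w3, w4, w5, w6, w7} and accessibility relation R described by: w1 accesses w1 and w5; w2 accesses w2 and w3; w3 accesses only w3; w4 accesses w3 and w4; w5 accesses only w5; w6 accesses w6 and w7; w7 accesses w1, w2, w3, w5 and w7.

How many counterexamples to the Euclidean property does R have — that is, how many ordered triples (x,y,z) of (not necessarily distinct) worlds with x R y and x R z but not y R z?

Enumerating: (w1,w5,w1), (w2,w3,w2), (w4,w3,w4), (w6,w7,w6), (w7,w1,w2), (w7,w1,w3), (w7,w1,w7), (w7,w2,w1), (w7,w2,w5), (w7,w2,w7), (w7,w3,w1), (w7,w3,w2), (w7,w3,w5), (w7,w3,w7), (w7,w5,w1), (w7,w5,w2), (w7,w5,w3), (w7,w5,w7).

18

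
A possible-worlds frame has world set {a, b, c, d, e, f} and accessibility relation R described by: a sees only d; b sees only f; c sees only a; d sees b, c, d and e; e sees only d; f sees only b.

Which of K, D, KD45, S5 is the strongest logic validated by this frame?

Serial (axiom D): yes — every world has a successor (e.g. a R d).
Euclidean (axiom 5): no — d R b and d R c, but not b R c.
Transitive (axiom 4): no — a R d and d R b, but not a R b.
Reflexive (axiom T): no — a is not related to itself.
So F validates K, D; KD45 would additionally require R to be Euclidean and transitive. The strongest is D.

D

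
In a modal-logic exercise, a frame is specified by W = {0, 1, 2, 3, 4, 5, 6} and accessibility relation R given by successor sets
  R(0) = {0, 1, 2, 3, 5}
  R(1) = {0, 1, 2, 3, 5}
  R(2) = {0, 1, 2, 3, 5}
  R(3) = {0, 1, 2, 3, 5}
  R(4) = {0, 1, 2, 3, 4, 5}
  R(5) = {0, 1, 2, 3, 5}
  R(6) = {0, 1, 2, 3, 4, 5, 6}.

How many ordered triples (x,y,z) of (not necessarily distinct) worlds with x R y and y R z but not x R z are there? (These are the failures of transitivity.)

0

R is transitive; there are no such tuples.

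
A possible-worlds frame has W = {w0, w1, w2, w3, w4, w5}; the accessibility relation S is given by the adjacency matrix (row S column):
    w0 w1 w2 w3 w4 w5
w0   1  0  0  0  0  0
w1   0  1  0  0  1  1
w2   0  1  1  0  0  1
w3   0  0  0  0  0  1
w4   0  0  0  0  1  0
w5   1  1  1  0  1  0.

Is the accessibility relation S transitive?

Transitive: no — w1 S w5 and w5 S w0, but not w1 S w0.

No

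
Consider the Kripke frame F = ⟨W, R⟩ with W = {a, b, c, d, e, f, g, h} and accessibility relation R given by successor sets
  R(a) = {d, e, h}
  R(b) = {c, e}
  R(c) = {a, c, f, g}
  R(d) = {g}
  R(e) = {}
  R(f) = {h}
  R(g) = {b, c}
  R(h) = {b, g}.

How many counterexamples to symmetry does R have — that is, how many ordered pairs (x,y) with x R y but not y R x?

12

Enumerating: (a,d), (a,e), (a,h), (b,c), (b,e), (c,a), (c,f), (d,g), (f,h), (g,b), (h,b), (h,g).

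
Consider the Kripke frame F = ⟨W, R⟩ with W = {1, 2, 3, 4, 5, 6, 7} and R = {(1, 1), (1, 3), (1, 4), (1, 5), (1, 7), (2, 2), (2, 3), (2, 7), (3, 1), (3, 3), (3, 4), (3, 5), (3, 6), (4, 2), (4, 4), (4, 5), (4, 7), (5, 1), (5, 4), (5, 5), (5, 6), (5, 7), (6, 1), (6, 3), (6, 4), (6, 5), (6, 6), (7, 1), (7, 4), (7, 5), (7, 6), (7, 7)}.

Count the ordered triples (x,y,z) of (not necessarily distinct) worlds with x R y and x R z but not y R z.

Enumerating: (1,3,7), (1,4,1), (1,4,3), (1,5,3), (1,7,3), (2,3,2), (2,3,7), (2,7,2), (2,7,3), (3,1,6), (3,4,1), (3,4,3), … and 19 more.
Total: 31.

31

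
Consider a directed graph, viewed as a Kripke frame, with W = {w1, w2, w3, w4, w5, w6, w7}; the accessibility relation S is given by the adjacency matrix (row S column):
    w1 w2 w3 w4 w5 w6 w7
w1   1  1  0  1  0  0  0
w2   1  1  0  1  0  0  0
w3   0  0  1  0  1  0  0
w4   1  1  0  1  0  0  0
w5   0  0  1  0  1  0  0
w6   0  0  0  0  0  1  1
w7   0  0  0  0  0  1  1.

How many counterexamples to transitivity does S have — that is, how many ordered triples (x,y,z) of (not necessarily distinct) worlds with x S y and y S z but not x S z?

S is transitive; there are no such tuples.

0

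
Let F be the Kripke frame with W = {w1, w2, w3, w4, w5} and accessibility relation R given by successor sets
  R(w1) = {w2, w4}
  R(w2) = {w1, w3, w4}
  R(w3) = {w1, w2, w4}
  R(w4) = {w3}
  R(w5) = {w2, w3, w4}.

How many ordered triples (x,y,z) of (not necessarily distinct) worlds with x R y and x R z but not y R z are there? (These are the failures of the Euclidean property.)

18

Enumerating: (w1,w2,w2), (w1,w4,w2), (w1,w4,w4), (w2,w1,w1), (w2,w1,w3), (w2,w3,w3), (w2,w4,w1), (w2,w4,w4), (w3,w1,w1), (w3,w2,w2), (w3,w4,w1), (w3,w4,w2), (w3,w4,w4), (w4,w3,w3), (w5,w2,w2), (w5,w3,w3), (w5,w4,w2), (w5,w4,w4).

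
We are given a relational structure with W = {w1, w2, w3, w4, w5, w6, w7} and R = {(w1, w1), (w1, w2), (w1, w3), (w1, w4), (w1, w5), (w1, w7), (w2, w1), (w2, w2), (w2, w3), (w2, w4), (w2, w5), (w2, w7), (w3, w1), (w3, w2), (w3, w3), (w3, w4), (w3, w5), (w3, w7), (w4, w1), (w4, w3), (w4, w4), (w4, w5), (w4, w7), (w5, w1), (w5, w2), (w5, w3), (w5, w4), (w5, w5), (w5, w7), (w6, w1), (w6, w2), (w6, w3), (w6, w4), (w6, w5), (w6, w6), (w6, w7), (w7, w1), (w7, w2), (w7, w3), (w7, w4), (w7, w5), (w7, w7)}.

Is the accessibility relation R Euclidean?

No

Euclidean: no — w1 R w4 and w1 R w2, but not w4 R w2.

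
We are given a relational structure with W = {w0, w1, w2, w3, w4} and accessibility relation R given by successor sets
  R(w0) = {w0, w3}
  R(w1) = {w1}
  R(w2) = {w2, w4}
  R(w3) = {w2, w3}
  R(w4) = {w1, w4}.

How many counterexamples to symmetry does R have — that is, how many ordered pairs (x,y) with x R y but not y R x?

Enumerating: (w0,w3), (w2,w4), (w3,w2), (w4,w1).

4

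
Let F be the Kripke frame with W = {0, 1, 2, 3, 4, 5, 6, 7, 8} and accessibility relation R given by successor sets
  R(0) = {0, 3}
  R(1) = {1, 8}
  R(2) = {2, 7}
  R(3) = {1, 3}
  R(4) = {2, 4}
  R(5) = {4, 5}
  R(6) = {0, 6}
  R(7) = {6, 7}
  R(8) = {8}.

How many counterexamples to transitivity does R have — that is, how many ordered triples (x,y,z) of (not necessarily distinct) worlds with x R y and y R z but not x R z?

7

Enumerating: (0,3,1), (2,7,6), (3,1,8), (4,2,7), (5,4,2), (6,0,3), (7,6,0).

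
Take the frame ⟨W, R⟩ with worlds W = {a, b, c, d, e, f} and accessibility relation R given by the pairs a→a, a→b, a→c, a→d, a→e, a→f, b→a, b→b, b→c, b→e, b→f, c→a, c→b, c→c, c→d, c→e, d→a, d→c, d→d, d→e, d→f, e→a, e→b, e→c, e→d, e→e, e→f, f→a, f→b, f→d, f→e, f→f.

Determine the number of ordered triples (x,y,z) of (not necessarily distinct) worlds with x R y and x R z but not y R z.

Enumerating: (a,b,d), (a,c,f), (a,d,b), (a,f,c), (b,c,f), (b,f,c), (c,b,d), (c,d,b), (d,c,f), (d,f,c), (e,b,d), (e,c,f), (e,d,b), (e,f,c), (f,b,d), (f,d,b).

16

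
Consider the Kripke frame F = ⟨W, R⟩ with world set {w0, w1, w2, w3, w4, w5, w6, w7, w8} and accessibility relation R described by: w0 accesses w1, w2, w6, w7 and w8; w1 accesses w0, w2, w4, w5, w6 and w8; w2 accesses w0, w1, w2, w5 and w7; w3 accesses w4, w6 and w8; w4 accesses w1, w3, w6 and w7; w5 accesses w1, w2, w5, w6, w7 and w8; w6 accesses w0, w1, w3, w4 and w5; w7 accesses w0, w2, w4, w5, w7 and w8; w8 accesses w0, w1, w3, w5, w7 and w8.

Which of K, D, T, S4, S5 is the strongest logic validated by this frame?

D

Serial (axiom D): yes — every world has a successor (e.g. w0 R w1).
Reflexive (axiom T): no — w0 is not related to itself.
Transitive (axiom 4): no — w0 R w1 and w1 R w4, but not w0 R w4.
Euclidean (axiom 5): no — w0 R w1 and w0 R w7, but not w1 R w7.
So F validates K, D; T would additionally require R to be reflexive. The strongest is D.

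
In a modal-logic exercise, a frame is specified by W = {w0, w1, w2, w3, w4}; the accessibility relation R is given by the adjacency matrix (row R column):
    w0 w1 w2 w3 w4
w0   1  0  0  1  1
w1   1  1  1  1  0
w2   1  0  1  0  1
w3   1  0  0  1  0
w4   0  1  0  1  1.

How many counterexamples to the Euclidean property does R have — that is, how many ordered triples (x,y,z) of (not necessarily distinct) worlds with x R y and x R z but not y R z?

Enumerating: (w0,w3,w4), (w0,w4,w0), (w1,w0,w1), (w1,w0,w2), (w1,w2,w1), (w1,w2,w3), (w1,w3,w1), (w1,w3,w2), (w2,w0,w2), (w2,w4,w0), (w2,w4,w2), (w4,w1,w4), (w4,w3,w1), (w4,w3,w4).

14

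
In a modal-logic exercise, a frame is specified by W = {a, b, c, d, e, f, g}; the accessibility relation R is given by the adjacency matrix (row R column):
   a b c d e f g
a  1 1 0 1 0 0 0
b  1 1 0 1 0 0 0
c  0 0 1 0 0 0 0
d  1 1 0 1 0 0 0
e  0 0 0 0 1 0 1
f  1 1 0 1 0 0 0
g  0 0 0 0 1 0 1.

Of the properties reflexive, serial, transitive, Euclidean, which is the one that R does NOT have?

reflexive

Reflexive: no — f is not related to itself.
Serial: yes — every world has a successor (e.g. a R a).
Transitive: yes — every two-step R-path is closed by a direct edge.
Euclidean: yes — any two successors of a common world are R-related.
Only reflexive fails.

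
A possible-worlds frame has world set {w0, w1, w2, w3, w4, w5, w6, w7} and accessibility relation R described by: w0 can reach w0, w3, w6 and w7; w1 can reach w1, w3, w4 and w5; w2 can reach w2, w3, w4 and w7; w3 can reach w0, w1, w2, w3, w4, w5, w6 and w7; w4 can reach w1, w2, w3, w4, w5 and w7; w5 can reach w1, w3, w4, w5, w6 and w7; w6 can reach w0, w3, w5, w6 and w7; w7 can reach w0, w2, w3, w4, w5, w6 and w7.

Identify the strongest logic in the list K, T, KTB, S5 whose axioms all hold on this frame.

Reflexive (axiom T): yes — every world is R-related to itself.
Symmetric (axiom B): yes — every pair in R has its reverse in R.
Euclidean (axiom 5): no — w3 R w0 and w3 R w1, but not w0 R w1.
So F validates K, T, KTB; S5 would additionally require R to be Euclidean. The strongest is KTB.

KTB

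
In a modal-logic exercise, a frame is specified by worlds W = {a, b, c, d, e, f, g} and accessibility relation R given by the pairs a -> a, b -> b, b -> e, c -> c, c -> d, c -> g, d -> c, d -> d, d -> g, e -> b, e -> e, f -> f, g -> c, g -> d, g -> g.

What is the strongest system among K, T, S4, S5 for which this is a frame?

Reflexive (axiom T): yes — every world is R-related to itself.
Transitive (axiom 4): yes — every two-step R-path is closed by a direct edge.
Euclidean (axiom 5): yes — any two successors of a common world are R-related.
So F validates K, T, S4, S5. The strongest is S5.

S5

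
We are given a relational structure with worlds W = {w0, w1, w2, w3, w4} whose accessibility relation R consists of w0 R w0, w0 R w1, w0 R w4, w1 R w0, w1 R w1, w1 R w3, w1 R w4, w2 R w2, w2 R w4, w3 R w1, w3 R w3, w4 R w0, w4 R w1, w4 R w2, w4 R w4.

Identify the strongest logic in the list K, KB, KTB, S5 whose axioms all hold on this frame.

KTB

Symmetric (axiom B): yes — every pair in R has its reverse in R.
Reflexive (axiom T): yes — every world is R-related to itself.
Euclidean (axiom 5): no — w1 R w0 and w1 R w3, but not w0 R w3.
So F validates K, KB, KTB; S5 would additionally require R to be Euclidean. The strongest is KTB.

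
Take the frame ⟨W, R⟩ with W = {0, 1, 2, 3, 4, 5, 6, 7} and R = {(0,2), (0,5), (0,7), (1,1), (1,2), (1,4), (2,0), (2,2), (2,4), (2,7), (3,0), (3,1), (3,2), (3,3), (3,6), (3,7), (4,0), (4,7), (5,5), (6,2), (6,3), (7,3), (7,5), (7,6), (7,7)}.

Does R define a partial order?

Reflexive: no — 0 is not related to itself.
Transitive: no — 0 R 2 and 2 R 4, but not 0 R 4.
Antisymmetric: no — 0 R 2 and 2 R 0 with 0 ≠ 2.
So R is not a partial order.

No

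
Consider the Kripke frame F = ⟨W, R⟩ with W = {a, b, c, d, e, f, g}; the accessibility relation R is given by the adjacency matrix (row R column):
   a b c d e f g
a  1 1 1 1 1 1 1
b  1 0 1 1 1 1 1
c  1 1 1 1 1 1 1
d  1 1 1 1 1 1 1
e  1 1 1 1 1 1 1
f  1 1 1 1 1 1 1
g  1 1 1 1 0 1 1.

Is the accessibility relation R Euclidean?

No

Euclidean: no — a R g and a R e, but not g R e.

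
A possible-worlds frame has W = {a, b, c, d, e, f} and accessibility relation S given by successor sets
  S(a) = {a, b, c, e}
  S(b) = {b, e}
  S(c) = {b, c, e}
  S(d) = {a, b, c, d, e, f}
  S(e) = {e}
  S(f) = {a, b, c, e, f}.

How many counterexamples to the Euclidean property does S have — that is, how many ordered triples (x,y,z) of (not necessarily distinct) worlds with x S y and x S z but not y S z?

Enumerating: (a,b,a), (a,b,c), (a,c,a), (a,e,a), (a,e,b), (a,e,c), (b,e,b), (c,b,c), (c,e,b), (c,e,c), (d,a,d), (d,a,f), … and 23 more.
Total: 35.

35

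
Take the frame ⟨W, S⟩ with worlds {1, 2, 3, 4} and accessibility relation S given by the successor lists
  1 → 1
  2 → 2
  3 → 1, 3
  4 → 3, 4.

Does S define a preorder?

No

Reflexive: yes — every world is S-related to itself.
Transitive: no — 4 S 3 and 3 S 1, but not 4 S 1.
So S is not a preorder.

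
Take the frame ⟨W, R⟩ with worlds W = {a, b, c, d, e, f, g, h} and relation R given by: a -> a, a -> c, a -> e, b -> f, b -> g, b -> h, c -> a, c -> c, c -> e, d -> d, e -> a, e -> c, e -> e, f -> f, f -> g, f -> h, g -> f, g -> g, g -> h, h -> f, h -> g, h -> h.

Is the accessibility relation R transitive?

Transitive: yes — every two-step R-path is closed by a direct edge.

Yes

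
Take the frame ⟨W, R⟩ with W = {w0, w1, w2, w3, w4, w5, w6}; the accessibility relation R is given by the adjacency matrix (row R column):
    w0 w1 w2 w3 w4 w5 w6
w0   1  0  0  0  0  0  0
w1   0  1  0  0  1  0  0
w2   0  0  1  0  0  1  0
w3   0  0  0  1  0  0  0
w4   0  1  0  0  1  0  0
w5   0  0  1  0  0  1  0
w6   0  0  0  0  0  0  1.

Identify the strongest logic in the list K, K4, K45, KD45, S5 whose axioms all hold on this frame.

S5

Transitive (axiom 4): yes — every two-step R-path is closed by a direct edge.
Euclidean (axiom 5): yes — any two successors of a common world are R-related.
Serial (axiom D): yes — every world has a successor (e.g. w0 R w0).
Reflexive (axiom T): yes — every world is R-related to itself.
So F validates K, K4, K45, KD45, S5. The strongest is S5.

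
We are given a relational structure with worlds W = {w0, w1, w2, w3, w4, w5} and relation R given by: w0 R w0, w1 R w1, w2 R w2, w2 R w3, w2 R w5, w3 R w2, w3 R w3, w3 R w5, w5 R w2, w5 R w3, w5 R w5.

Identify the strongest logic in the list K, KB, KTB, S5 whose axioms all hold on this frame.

KB

Symmetric (axiom B): yes — every pair in R has its reverse in R.
Reflexive (axiom T): no — w4 is not related to itself.
Euclidean (axiom 5): yes — any two successors of a common world are R-related.
So F validates K, KB; KTB would additionally require R to be reflexive. The strongest is KB.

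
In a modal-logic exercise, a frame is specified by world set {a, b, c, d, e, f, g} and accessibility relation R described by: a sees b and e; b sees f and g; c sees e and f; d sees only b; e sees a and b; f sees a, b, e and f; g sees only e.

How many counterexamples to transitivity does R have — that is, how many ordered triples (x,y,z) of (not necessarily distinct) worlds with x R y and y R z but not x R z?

Enumerating: (a,b,f), (a,b,g), (a,e,a), (b,f,a), (b,f,b), (b,f,e), (b,g,e), (c,e,a), (c,e,b), (c,f,a), (c,f,b), (d,b,f), … and 7 more.
Total: 19.

19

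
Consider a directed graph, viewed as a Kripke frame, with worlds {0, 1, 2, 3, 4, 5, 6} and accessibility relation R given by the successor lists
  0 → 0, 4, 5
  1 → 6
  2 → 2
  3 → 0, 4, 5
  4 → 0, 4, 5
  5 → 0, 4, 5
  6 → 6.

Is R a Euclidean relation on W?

Yes

Euclidean: yes — any two successors of a common world are R-related.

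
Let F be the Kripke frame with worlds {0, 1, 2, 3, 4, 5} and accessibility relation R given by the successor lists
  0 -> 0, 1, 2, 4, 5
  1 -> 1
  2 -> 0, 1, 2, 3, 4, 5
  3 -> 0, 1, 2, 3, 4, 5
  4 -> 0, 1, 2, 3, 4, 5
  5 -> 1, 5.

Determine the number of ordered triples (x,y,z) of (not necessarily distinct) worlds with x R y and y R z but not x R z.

2

Enumerating: (0,2,3), (0,4,3).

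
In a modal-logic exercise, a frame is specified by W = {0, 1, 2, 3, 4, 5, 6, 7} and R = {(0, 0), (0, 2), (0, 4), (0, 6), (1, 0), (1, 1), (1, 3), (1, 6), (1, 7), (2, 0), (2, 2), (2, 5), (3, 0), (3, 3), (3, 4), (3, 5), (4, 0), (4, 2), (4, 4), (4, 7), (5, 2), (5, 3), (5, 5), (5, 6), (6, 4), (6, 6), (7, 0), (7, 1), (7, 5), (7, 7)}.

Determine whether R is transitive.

Transitive: no — 0 R 2 and 2 R 5, but not 0 R 5.

No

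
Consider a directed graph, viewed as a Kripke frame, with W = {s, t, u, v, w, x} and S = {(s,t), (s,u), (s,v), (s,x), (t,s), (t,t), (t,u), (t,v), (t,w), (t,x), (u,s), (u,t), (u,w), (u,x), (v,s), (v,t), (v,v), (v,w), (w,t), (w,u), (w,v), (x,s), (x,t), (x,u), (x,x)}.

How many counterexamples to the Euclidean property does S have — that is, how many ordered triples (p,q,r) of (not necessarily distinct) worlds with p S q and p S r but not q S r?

31

Enumerating: (s,u,u), (s,u,v), (s,v,u), (s,v,x), (s,x,v), (t,s,s), (t,s,w), (t,u,u), (t,u,v), (t,v,u), (t,v,x), (t,w,s), … and 19 more.
Total: 31.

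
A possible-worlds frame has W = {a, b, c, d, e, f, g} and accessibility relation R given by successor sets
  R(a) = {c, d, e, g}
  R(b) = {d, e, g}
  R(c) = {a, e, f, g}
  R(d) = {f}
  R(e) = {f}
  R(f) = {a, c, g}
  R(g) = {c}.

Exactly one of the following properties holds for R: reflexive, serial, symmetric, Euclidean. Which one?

Reflexive: no — a is not related to itself.
Serial: yes — every world has a successor (e.g. a R c).
Symmetric: no — a R d but not d R a.
Euclidean: no — a R c and a R d, but not c R d.
Only serial holds.

serial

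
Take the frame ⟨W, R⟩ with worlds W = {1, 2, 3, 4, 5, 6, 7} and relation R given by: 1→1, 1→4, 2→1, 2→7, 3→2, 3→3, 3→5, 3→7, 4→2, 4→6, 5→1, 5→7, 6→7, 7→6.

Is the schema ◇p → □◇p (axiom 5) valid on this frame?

Axiom 5 corresponds to the accessibility relation being Euclidean.
Euclidean: no — 2 R 1 and 2 R 7, but not 1 R 7.

No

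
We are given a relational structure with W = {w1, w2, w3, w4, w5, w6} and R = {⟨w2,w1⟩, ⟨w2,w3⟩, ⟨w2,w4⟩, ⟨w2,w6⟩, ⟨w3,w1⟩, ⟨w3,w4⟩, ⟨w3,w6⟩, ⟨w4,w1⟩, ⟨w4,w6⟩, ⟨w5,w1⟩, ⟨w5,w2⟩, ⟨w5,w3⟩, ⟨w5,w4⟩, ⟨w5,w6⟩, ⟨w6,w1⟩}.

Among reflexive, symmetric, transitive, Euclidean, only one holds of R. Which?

transitive

Reflexive: no — w1 is not related to itself.
Symmetric: no — w2 R w1 but not w1 R w2.
Transitive: yes — every two-step R-path is closed by a direct edge.
Euclidean: no — w2 R w1 and w2 R w3, but not w1 R w3.
Only transitive holds.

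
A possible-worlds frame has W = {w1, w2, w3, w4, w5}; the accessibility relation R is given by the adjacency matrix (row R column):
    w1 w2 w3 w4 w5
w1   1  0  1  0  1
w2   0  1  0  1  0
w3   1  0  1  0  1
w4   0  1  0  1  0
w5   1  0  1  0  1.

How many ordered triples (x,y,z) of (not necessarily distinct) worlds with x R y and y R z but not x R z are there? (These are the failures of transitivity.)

R is transitive; there are no such tuples.

0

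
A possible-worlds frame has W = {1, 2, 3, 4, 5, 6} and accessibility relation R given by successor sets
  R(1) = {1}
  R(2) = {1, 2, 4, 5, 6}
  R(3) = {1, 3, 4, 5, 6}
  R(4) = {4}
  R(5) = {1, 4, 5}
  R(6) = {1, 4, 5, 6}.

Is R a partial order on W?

Yes

Reflexive: yes — every world is R-related to itself.
Transitive: yes — every two-step R-path is closed by a direct edge.
Antisymmetric: yes — no distinct pair is related both ways.
So R is a partial order.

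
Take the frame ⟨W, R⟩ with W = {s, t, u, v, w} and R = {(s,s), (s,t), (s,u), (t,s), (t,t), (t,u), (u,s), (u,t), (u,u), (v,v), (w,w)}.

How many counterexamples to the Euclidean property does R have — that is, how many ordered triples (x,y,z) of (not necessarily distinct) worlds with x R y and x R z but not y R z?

R is Euclidean; there are no such tuples.

0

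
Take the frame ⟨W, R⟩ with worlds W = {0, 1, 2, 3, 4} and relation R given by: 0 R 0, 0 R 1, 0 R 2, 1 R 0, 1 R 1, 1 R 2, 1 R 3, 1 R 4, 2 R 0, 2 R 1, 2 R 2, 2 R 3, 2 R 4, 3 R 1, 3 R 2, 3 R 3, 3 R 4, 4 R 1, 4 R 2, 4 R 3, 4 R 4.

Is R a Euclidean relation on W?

Euclidean: no — 1 R 0 and 1 R 3, but not 0 R 3.

No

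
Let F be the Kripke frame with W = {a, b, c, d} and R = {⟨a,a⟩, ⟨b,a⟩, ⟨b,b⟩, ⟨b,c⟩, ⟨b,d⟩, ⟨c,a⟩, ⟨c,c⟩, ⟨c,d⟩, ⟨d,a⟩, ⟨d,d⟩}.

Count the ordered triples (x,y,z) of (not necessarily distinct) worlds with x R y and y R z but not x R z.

R is transitive; there are no such tuples.

0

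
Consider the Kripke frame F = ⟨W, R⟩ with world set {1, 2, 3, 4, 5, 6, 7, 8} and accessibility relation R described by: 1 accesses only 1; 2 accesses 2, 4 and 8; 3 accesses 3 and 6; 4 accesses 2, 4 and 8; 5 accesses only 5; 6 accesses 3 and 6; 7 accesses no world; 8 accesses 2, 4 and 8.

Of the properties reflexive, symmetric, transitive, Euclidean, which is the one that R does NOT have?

Reflexive: no — 7 is not related to itself.
Symmetric: yes — every pair in R has its reverse in R.
Transitive: yes — every two-step R-path is closed by a direct edge.
Euclidean: yes — any two successors of a common world are R-related.
Only reflexive fails.

reflexive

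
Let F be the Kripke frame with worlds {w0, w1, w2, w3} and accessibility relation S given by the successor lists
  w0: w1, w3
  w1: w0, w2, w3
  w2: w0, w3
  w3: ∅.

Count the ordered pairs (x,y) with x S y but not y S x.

Enumerating: (w0,w3), (w1,w2), (w1,w3), (w2,w0), (w2,w3).

5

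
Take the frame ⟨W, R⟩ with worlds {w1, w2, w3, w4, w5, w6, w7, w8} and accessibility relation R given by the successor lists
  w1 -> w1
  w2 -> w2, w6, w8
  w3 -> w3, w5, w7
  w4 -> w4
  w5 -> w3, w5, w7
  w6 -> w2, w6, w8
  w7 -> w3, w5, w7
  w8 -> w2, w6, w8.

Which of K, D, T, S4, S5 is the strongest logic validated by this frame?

S5

Serial (axiom D): yes — every world has a successor (e.g. w1 R w1).
Reflexive (axiom T): yes — every world is R-related to itself.
Transitive (axiom 4): yes — every two-step R-path is closed by a direct edge.
Euclidean (axiom 5): yes — any two successors of a common world are R-related.
So F validates K, D, T, S4, S5. The strongest is S5.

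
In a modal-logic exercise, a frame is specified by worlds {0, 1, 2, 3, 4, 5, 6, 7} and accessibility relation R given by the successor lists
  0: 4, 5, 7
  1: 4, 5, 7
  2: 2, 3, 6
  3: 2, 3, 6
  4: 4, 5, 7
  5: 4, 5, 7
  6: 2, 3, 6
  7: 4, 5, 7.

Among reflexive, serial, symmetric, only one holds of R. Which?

serial

Reflexive: no — 0 is not related to itself.
Serial: yes — every world has a successor (e.g. 0 R 4).
Symmetric: no — 0 R 4 but not 4 R 0.
Only serial holds.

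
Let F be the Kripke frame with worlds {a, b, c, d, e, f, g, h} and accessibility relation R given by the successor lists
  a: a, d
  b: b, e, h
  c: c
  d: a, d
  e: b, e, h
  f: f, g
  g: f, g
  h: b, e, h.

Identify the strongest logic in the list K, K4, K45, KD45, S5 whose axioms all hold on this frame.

S5

Transitive (axiom 4): yes — every two-step R-path is closed by a direct edge.
Euclidean (axiom 5): yes — any two successors of a common world are R-related.
Serial (axiom D): yes — every world has a successor (e.g. a R a).
Reflexive (axiom T): yes — every world is R-related to itself.
So F validates K, K4, K45, KD45, S5. The strongest is S5.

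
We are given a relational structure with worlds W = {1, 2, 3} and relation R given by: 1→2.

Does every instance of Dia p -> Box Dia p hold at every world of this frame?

No

Axiom 5 corresponds to the accessibility relation being Euclidean.
Euclidean: no — 1 R 2 and 1 R 2, but not 2 R 2.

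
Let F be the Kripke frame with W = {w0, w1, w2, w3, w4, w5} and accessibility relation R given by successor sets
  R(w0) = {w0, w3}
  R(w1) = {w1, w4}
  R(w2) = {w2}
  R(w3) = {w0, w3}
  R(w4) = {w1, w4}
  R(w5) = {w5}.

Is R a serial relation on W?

Serial: yes — every world has a successor (e.g. w0 R w0).

Yes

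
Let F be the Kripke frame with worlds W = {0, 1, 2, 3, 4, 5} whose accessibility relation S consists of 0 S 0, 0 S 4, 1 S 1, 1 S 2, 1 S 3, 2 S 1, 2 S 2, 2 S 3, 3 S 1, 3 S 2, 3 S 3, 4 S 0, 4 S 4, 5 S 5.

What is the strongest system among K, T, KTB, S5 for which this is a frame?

S5

Reflexive (axiom T): yes — every world is S-related to itself.
Symmetric (axiom B): yes — every pair in S has its reverse in S.
Euclidean (axiom 5): yes — any two successors of a common world are S-related.
So F validates K, T, KTB, S5. The strongest is S5.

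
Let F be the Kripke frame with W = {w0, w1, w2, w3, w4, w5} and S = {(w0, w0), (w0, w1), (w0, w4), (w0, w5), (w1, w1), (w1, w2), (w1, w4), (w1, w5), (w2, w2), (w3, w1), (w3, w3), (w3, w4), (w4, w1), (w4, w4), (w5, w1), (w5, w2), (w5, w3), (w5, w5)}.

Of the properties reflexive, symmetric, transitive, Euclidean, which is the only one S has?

Reflexive: yes — every world is S-related to itself.
Symmetric: no — w0 S w1 but not w1 S w0.
Transitive: no — w0 S w1 and w1 S w2, but not w0 S w2.
Euclidean: no — w0 S w4 and w0 S w5, but not w4 S w5.
Only reflexive holds.

reflexive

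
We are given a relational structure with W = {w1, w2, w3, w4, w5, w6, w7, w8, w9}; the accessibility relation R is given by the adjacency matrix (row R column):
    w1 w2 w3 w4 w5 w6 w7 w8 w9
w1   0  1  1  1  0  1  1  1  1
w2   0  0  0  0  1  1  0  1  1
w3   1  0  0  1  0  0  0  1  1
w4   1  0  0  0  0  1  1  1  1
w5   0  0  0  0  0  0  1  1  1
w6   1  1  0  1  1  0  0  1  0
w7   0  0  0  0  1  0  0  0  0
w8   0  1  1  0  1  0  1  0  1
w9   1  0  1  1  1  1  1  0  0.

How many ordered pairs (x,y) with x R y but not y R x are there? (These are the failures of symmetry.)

Enumerating: (w1,w2), (w1,w7), (w1,w8), (w2,w5), (w2,w9), (w3,w4), (w4,w7), (w4,w8), (w6,w5), (w6,w8), (w8,w7), (w8,w9), (w9,w6), (w9,w7).

14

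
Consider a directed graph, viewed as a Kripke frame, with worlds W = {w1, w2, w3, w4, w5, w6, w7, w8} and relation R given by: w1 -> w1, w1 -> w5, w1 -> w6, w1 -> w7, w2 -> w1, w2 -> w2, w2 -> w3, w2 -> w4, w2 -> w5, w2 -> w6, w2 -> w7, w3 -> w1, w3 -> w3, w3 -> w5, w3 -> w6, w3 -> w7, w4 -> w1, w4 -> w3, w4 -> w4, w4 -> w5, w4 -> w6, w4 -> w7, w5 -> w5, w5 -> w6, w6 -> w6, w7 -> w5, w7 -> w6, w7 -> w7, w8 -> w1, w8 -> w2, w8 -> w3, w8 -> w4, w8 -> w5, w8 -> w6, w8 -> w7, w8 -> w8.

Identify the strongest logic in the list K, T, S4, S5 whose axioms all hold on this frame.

S4

Reflexive (axiom T): yes — every world is R-related to itself.
Transitive (axiom 4): yes — every two-step R-path is closed by a direct edge.
Euclidean (axiom 5): no — w1 R w5 and w1 R w7, but not w5 R w7.
So F validates K, T, S4; S5 would additionally require R to be Euclidean. The strongest is S4.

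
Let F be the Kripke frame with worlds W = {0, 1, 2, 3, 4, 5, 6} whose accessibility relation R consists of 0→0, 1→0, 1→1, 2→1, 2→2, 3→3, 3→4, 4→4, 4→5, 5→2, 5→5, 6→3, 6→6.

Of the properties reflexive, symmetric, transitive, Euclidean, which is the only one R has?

Reflexive: yes — every world is R-related to itself.
Symmetric: no — 1 R 0 but not 0 R 1.
Transitive: no — 2 R 1 and 1 R 0, but not 2 R 0.
Euclidean: no — 1 R 0 and 1 R 1, but not 0 R 1.
Only reflexive holds.

reflexive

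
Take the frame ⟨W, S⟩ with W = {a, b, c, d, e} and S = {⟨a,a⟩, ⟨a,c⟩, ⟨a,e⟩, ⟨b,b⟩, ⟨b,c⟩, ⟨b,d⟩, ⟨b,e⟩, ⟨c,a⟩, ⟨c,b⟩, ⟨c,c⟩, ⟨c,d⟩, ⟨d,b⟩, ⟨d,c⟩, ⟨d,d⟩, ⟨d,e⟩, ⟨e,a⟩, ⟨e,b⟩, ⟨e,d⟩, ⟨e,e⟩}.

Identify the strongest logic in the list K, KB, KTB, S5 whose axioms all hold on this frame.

Symmetric (axiom B): yes — every pair in S has its reverse in S.
Reflexive (axiom T): yes — every world is S-related to itself.
Euclidean (axiom 5): no — a S c and a S e, but not c S e.
So F validates K, KB, KTB; S5 would additionally require S to be Euclidean. The strongest is KTB.

KTB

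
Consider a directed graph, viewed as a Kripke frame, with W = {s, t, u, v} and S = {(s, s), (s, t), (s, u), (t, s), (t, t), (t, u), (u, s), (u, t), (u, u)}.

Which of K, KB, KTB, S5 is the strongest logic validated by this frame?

KB

Symmetric (axiom B): yes — every pair in S has its reverse in S.
Reflexive (axiom T): no — v is not related to itself.
Euclidean (axiom 5): yes — any two successors of a common world are S-related.
So F validates K, KB; KTB would additionally require S to be reflexive. The strongest is KB.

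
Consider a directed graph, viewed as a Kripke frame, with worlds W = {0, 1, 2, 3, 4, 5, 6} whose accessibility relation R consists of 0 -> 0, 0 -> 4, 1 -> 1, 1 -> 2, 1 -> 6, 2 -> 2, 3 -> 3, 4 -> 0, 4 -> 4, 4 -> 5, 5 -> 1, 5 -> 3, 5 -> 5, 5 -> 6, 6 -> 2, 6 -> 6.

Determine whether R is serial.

Serial: yes — every world has a successor (e.g. 0 R 0).

Yes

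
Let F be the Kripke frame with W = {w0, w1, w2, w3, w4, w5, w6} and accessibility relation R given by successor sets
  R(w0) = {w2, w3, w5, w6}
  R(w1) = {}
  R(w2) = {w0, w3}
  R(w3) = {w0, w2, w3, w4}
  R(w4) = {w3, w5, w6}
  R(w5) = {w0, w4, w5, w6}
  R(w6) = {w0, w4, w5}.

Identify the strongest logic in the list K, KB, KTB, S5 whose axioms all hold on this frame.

KB

Symmetric (axiom B): yes — every pair in R has its reverse in R.
Reflexive (axiom T): no — w0 is not related to itself.
Euclidean (axiom 5): no — w0 R w2 and w0 R w5, but not w2 R w5.
So F validates K, KB; KTB would additionally require R to be reflexive. The strongest is KB.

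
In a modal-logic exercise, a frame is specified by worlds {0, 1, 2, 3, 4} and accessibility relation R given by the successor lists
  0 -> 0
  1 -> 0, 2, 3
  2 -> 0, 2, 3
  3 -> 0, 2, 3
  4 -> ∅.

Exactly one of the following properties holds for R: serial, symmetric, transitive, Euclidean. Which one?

Serial: no — 4 has no R-successor.
Symmetric: no — 1 R 0 but not 0 R 1.
Transitive: yes — every two-step R-path is closed by a direct edge.
Euclidean: no — 1 R 0 and 1 R 2, but not 0 R 2.
Only transitive holds.

transitive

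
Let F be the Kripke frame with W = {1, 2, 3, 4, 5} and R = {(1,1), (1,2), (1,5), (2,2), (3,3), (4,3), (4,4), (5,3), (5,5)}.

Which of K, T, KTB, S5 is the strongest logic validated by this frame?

T

Reflexive (axiom T): yes — every world is R-related to itself.
Symmetric (axiom B): no — 1 R 2 but not 2 R 1.
Euclidean (axiom 5): no — 1 R 2 and 1 R 5, but not 2 R 5.
So F validates K, T; KTB would additionally require R to be symmetric. The strongest is T.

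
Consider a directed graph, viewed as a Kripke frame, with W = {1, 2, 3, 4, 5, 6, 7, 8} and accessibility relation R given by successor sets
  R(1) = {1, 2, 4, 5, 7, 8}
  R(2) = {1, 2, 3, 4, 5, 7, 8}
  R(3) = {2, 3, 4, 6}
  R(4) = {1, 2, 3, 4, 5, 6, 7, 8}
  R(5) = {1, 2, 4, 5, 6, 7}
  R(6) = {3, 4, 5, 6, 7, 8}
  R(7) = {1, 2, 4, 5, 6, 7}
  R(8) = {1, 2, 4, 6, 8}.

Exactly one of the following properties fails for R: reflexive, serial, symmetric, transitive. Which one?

transitive

Reflexive: yes — every world is R-related to itself.
Serial: yes — every world has a successor (e.g. 1 R 1).
Symmetric: yes — every pair in R has its reverse in R.
Transitive: no — 1 R 2 and 2 R 3, but not 1 R 3.
Only transitive fails.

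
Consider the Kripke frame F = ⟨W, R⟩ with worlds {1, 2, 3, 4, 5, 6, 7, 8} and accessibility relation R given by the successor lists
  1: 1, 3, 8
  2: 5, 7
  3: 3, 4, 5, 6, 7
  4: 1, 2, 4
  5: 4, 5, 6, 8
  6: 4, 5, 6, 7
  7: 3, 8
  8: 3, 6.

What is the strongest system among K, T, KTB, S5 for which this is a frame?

K

Reflexive (axiom T): no — 2 is not related to itself.
Symmetric (axiom B): no — 1 R 3 but not 3 R 1.
Euclidean (axiom 5): no — 1 R 3 and 1 R 8, but not 3 R 8.
So F validates K; T would additionally require R to be reflexive. The strongest is K.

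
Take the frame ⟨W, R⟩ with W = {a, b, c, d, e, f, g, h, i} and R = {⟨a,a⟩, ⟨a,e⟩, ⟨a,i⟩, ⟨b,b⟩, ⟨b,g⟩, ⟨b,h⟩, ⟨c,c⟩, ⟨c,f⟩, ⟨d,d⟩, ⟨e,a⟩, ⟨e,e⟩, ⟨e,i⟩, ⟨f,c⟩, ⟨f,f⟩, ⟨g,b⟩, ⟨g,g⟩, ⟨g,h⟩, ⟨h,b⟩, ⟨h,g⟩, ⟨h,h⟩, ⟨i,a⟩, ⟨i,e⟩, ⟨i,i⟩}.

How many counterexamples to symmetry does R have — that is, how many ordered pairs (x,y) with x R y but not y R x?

R is symmetric; there are no such tuples.

0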